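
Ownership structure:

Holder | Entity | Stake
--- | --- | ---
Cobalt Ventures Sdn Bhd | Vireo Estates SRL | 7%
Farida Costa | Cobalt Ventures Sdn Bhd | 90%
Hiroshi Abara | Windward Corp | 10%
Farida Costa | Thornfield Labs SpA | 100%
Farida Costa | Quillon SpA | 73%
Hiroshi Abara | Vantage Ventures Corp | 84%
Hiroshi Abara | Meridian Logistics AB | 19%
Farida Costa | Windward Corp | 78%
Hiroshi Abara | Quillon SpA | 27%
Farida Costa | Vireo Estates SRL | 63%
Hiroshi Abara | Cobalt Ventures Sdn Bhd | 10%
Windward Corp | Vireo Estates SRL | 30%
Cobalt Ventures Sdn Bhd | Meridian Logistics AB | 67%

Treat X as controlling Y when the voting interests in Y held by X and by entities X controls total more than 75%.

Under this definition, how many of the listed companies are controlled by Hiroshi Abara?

Hiroshi holds 84% of Vantage, so Hiroshi controls Vantage.
No other company's threshold is met.
Hiroshi controls 1 company.

1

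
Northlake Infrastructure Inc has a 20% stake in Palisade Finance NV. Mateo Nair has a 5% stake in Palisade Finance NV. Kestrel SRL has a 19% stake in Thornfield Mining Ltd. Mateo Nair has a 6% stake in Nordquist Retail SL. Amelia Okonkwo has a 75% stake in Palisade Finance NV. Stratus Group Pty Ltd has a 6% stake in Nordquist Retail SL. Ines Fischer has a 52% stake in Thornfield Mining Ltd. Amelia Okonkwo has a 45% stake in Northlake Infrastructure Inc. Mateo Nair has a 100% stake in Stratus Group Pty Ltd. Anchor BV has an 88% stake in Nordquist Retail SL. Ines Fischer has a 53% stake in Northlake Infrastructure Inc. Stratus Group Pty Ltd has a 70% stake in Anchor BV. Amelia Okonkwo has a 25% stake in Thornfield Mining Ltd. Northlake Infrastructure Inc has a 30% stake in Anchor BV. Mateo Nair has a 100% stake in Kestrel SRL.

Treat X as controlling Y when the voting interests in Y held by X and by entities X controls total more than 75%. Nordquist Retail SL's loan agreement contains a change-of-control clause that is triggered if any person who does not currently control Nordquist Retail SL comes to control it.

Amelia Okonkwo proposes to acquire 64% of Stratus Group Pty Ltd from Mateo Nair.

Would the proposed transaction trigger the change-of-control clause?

No

The purchase adds only to Amelia's holdings (Mateo's stake shrinks), so Amelia is the only person who could newly come to control Nordquist.
Amelia's largest direct stake is 75% in Palisade, which does not meet the threshold, so Amelia controls no company.
Neither Amelia nor any entity Amelia controls holds any voting interest in Nordquist.
So before the transaction, Amelia does not control Nordquist.
After the purchase, Amelia holds 64% of Stratus directly, and Mateo's stake falls to 36%.
Amelia's side now holds 64% of Stratus, not > 75%, so Amelia still does not control Stratus.
After the transaction, neither Amelia nor any entity Amelia controls holds a voting interest in Nordquist, so Amelia still does not control it.
No new person acquires control, so the clause is not triggered.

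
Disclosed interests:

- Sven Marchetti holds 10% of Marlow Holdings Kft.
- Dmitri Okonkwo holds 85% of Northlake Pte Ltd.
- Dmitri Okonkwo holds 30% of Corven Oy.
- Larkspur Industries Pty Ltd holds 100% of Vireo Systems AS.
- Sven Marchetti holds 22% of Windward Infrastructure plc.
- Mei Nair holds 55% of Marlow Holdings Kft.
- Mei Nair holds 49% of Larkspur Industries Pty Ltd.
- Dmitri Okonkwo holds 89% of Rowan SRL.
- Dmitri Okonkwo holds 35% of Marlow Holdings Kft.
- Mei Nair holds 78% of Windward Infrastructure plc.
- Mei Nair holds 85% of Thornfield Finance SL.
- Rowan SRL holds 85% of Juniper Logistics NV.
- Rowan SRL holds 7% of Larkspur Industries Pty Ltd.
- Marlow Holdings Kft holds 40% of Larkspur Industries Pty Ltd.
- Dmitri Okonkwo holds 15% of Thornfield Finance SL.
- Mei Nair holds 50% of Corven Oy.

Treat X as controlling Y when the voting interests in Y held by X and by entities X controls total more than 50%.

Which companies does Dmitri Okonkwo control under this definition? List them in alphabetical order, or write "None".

Dmitri holds 89% of Rowan, so Dmitri controls Rowan.
Dmitri holds 85% of Northlake, so Dmitri controls Northlake.
Rowan holds 85% of Juniper, so Dmitri controls Juniper.
No other company's threshold is met.

Juniper Logistics NV, Northlake Pte Ltd, Rowan SRL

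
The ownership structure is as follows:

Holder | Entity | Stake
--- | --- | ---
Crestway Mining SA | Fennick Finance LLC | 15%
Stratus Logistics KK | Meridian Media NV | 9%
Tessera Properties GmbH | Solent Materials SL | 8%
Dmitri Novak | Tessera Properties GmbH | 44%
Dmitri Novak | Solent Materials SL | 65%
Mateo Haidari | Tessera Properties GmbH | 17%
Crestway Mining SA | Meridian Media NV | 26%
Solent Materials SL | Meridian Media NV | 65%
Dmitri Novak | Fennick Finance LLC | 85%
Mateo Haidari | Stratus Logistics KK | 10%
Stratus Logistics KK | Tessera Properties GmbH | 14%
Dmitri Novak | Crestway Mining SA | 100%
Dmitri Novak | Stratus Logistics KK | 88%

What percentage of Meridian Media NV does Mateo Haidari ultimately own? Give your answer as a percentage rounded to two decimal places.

1.86%

Mateo reaches Meridian along 3 paths.
Via Tessera → Solent: 17% × 8% × 65% = 0.884%.
Via Stratus → Tessera → Solent: 10% × 14% × 8% × 65% = 0.0728%.
Via Stratus: 10% × 9% = 0.9%.
Total: 0.884% + 0.0728% + 0.9% = 1.8568%.
Rounded: 1.86%.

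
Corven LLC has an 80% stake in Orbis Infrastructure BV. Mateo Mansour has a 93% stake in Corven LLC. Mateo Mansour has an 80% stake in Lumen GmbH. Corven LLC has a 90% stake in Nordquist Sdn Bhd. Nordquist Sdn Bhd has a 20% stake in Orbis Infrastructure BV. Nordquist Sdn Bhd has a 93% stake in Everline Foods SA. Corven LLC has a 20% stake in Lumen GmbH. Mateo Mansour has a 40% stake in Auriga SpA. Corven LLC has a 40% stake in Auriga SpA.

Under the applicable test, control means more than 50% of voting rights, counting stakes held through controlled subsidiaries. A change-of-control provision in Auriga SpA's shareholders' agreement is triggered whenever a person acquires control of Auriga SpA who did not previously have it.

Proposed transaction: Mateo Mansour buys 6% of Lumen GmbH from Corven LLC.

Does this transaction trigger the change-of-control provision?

No

The purchase adds only to Mateo's holdings (Corven's stake shrinks), so Mateo is the only person who could newly come to control Auriga.
Mateo holds 93% of Corven, so Mateo controls Corven.
Mateo and Corven together hold 40% + 40% = 80% of Auriga, so Mateo controls Auriga.
So Mateo already controls Auriga before the transaction.
After the purchase, Mateo's direct stake in Lumen rises to 80% + 6% = 86%, and Corven's stake falls to 14%.
Mateo controlled Auriga already, so this is not a new person acquiring control; every other person's position is unchanged or reduced.
No new person acquires control, so the clause is not triggered.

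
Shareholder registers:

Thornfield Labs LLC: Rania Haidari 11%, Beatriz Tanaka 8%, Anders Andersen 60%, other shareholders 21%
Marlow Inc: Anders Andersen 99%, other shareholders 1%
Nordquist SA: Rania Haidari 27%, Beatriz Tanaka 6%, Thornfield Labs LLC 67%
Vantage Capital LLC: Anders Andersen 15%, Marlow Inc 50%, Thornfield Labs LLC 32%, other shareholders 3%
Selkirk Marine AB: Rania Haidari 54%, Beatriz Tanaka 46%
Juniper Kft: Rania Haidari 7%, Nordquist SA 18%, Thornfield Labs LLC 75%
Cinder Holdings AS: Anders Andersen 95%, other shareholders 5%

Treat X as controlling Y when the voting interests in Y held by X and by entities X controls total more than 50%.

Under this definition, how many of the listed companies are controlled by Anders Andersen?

Anders holds 60% of Thornfield, so Anders controls Thornfield.
Anders holds 99% of Marlow, so Anders controls Marlow.
Thornfield holds 67% of Nordquist, so Anders controls Nordquist.
Anders and Marlow and Thornfield together hold 15% + 50% + 32% = 97% of Vantage, so Anders controls Vantage.
Nordquist and Thornfield together hold 18% + 75% = 93% of Juniper, so Anders controls Juniper.
Anders holds 95% of Cinder, so Anders controls Cinder.
No other company's threshold is met.
Anders controls 6 companies.

6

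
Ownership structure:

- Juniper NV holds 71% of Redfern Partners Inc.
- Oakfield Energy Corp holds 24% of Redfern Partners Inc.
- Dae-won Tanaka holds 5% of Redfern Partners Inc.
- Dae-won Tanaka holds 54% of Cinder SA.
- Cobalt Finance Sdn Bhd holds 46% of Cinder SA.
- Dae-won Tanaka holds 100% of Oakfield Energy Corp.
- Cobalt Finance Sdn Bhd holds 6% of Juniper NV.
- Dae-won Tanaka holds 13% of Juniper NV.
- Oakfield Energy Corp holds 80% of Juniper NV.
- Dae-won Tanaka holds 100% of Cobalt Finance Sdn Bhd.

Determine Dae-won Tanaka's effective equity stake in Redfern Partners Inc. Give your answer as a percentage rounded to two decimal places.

Dae-won reaches Redfern along 5 paths.
Via Oakfield: 100% × 24% = 24%.
Direct stake: 5% = 5%.
Via Juniper: 13% × 71% = 9.23%.
Via Oakfield → Juniper: 100% × 80% × 71% = 56.8%.
Via Cobalt → Juniper: 100% × 6% × 71% = 4.26%.
Total: 24% + 5% + 9.23% + 56.8% + 4.26% = 99.29%.

99.29%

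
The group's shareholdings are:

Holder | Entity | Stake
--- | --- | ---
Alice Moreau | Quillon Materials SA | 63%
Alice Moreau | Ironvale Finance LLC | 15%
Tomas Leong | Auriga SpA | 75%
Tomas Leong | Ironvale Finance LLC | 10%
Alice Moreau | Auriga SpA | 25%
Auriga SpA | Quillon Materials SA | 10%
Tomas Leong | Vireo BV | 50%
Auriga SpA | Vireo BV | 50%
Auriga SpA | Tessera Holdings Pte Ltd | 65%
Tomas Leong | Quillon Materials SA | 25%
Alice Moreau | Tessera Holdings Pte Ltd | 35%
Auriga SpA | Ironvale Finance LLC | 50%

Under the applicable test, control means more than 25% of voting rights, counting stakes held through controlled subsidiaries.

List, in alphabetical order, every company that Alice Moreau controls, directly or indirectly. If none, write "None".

Alice holds 35% of Tessera, so Alice controls Tessera.
Alice holds 63% of Quillon, so Alice controls Quillon.
No other company's threshold is met.

Quillon Materials SA, Tessera Holdings Pte Ltd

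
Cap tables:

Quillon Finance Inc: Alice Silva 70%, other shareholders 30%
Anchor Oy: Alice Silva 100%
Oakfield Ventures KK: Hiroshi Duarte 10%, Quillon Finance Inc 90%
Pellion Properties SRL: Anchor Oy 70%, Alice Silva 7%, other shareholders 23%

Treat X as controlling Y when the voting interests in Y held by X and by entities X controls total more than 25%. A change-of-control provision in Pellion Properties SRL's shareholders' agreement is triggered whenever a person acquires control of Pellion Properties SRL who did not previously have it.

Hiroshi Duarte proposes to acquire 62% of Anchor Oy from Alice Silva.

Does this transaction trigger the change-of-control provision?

The purchase adds only to Hiroshi's holdings (Alice's stake shrinks), so Hiroshi is the only person who could newly come to control Pellion.
Hiroshi's largest direct stake is 10% in Oakfield, which does not meet the threshold, so Hiroshi controls no company.
Neither Hiroshi nor any entity Hiroshi controls holds any voting interest in Pellion.
So before the transaction, Hiroshi does not control Pellion.
After the purchase, Hiroshi holds 62% of Anchor directly, and Alice's stake falls to 38%.
Hiroshi holds 62% of Anchor, so Hiroshi controls Anchor.
Anchor holds 70% of Pellion, so Hiroshi controls Pellion.
Hiroshi did not control Pellion before and does after, so the clause is triggered.

Yes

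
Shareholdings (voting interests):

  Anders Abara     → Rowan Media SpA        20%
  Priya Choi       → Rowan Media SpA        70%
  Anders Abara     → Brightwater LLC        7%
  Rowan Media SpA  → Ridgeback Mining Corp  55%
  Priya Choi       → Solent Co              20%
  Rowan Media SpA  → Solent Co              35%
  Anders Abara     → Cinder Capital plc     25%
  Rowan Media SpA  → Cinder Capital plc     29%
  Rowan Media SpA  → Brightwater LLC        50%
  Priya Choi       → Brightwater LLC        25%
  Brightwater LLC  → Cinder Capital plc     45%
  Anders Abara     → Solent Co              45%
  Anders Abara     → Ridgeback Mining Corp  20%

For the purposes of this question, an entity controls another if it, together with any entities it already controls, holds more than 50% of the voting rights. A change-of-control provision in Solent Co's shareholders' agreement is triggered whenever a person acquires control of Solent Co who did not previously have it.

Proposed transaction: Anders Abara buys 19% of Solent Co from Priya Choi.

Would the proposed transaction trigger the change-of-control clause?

Yes

The purchase adds only to Anders's holdings (Priya's stake shrinks), so Anders is the only person who could newly come to control Solent.
Anders's largest direct stake is 45% in Solent, which does not meet the threshold, so Anders controls no company.
In Solent, Anders's side holds only 45%, not > 50%.
So before the transaction, Anders does not control Solent.
After the purchase, Anders's direct stake in Solent rises to 45% + 19% = 64%, and Priya's stake falls to 1%.
Anders holds 64% of Solent, so Anders controls Solent.
Anders did not control Solent before and does after, so the clause is triggered.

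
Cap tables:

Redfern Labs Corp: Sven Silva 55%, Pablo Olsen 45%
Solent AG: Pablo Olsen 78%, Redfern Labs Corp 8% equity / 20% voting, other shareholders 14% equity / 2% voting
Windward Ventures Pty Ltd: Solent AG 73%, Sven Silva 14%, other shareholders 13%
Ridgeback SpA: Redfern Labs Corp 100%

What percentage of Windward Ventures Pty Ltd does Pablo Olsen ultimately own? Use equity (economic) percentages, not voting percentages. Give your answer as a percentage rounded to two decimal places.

Pablo reaches Windward along 2 paths.
Via Solent: 78% × 73% = 56.94%.
Via Redfern → Solent: 45% × 8% × 73% = 2.628%.
Total: 56.94% + 2.628% = 59.568%.
Rounded: 59.57%.

59.57%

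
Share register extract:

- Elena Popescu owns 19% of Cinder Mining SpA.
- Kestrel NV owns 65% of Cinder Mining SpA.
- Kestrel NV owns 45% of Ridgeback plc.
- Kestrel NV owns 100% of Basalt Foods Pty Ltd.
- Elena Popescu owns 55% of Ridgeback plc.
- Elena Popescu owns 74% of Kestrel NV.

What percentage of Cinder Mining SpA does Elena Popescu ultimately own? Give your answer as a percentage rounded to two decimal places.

Elena reaches Cinder along 2 paths.
Via Kestrel: 74% × 65% = 48.1%.
Direct stake: 19% = 19%.
Total: 48.1% + 19% = 67.1%.
Rounded: 67.10%.

67.10%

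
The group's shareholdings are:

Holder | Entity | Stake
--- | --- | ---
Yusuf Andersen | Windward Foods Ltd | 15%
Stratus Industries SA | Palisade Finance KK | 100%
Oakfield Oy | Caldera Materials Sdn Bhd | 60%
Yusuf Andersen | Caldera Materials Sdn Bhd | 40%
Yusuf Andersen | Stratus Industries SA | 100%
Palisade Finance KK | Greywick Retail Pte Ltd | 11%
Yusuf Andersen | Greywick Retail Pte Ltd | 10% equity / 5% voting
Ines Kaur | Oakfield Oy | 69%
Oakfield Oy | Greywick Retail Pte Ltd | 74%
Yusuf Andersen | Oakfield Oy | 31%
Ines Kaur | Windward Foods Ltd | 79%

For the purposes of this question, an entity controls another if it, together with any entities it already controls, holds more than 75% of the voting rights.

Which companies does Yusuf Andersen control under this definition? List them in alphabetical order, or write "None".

Palisade Finance KK, Stratus Industries SA

Yusuf holds 100% of Stratus, so Yusuf controls Stratus.
Stratus holds 100% of Palisade, so Yusuf controls Palisade.
No other company's threshold is met.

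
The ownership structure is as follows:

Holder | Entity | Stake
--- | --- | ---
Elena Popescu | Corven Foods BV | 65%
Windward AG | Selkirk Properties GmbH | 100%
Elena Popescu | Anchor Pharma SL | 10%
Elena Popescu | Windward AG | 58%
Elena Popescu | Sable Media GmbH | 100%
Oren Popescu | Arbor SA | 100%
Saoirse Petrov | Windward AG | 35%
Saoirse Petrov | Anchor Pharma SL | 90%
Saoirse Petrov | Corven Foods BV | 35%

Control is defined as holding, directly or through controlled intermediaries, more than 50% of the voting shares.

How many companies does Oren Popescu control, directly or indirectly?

1

Oren holds 100% of Arbor, so Oren controls Arbor.
No other company's threshold is met.
Oren controls 1 company.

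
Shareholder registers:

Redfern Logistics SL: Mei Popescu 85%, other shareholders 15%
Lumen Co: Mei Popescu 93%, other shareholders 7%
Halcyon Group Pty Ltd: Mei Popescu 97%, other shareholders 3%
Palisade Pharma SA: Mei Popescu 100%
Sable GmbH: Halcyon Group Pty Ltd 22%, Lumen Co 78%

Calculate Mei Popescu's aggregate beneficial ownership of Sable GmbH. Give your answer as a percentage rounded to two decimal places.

93.88%

Mei reaches Sable along 2 paths.
Via Halcyon: 97% × 22% = 21.34%.
Via Lumen: 93% × 78% = 72.54%.
Total: 21.34% + 72.54% = 93.88%.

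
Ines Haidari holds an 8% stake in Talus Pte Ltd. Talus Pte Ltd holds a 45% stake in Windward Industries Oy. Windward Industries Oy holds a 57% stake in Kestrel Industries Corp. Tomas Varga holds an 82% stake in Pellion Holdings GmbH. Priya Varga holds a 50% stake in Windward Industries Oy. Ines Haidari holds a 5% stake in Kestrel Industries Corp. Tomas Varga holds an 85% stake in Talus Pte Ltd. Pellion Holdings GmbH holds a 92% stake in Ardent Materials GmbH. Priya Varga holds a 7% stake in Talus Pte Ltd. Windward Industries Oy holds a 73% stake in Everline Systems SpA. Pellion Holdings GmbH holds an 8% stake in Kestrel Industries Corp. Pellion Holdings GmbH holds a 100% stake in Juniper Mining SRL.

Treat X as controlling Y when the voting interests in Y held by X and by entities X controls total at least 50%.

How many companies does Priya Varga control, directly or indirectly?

3

Priya holds 50% of Windward, so Priya controls Windward.
Windward holds 73% of Everline, so Priya controls Everline.
Windward holds 57% of Kestrel, so Priya controls Kestrel.
No other company's threshold is met.
Priya controls 3 companies.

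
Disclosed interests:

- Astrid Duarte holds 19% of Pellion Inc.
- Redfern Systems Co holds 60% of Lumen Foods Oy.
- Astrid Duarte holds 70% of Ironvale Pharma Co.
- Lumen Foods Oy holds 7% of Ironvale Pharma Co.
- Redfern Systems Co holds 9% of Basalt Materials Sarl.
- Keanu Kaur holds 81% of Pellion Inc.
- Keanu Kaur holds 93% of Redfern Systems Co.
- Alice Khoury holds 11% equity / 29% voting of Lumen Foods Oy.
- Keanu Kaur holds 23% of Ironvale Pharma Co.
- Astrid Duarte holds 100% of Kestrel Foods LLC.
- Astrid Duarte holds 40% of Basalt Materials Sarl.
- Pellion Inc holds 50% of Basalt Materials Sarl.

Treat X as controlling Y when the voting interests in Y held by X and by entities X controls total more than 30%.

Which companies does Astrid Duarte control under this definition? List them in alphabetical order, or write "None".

Astrid holds 100% of Kestrel, so Astrid controls Kestrel.
Astrid holds 40% of Basalt, so Astrid controls Basalt.
Astrid holds 70% of Ironvale, so Astrid controls Ironvale.
No other company's threshold is met.

Basalt Materials Sarl, Ironvale Pharma Co, Kestrel Foods LLC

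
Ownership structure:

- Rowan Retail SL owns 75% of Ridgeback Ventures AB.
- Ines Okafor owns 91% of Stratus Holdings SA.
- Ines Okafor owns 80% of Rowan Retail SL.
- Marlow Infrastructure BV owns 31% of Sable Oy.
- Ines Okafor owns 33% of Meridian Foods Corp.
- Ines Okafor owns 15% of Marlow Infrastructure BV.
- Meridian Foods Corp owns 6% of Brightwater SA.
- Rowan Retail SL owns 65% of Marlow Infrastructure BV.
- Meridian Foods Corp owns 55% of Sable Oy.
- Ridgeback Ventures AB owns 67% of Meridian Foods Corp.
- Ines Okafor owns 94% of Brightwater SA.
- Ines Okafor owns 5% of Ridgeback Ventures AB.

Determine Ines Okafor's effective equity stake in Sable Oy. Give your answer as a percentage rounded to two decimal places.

62.87%

Ines reaches Sable along 5 paths.
Via Meridian: 33% × 55% = 18.15%.
Via Rowan → Ridgeback → Meridian: 80% × 75% × 67% × 55% = 22.11%.
Via Ridgeback → Meridian: 5% × 67% × 55% = 1.8425%.
Via Marlow: 15% × 31% = 4.65%.
Via Rowan → Marlow: 80% × 65% × 31% = 16.12%.
Total: 18.15% + 22.11% + 1.8425% + 4.65% + 16.12% = 62.8725%.
Rounded: 62.87%.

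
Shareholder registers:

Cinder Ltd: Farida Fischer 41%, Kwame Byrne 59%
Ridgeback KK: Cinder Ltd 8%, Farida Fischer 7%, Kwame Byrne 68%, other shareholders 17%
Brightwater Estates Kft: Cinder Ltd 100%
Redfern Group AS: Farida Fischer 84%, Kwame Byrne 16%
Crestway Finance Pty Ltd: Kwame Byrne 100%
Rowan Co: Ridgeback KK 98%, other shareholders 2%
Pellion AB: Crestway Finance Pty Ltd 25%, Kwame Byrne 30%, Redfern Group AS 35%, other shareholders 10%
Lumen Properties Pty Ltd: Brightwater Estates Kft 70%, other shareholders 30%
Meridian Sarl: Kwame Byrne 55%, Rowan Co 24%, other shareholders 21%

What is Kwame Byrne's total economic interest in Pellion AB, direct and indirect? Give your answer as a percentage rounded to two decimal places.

Kwame reaches Pellion along 3 paths.
Via Crestway: 100% × 25% = 25%.
Direct stake: 30% = 30%.
Via Redfern: 16% × 35% = 5.6%.
Total: 25% + 30% + 5.6% = 60.6%.
Rounded: 60.60%.

60.60%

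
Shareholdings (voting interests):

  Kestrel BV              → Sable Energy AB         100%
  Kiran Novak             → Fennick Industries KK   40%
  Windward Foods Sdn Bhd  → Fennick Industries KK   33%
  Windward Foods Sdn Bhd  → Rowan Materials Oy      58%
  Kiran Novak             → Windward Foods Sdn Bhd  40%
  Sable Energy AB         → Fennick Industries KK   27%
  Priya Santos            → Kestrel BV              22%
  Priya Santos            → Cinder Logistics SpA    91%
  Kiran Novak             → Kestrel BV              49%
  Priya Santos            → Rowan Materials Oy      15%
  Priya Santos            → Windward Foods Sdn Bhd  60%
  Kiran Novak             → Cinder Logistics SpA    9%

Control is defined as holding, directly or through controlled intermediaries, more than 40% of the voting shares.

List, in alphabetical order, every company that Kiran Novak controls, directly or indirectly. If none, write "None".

Kiran holds 49% of Kestrel, so Kiran controls Kestrel.
Kestrel holds 100% of Sable, so Kiran controls Sable.
Sable and Kiran together hold 27% + 40% = 67% of Fennick, so Kiran controls Fennick.
No other company's threshold is met.

Fennick Industries KK, Kestrel BV, Sable Energy AB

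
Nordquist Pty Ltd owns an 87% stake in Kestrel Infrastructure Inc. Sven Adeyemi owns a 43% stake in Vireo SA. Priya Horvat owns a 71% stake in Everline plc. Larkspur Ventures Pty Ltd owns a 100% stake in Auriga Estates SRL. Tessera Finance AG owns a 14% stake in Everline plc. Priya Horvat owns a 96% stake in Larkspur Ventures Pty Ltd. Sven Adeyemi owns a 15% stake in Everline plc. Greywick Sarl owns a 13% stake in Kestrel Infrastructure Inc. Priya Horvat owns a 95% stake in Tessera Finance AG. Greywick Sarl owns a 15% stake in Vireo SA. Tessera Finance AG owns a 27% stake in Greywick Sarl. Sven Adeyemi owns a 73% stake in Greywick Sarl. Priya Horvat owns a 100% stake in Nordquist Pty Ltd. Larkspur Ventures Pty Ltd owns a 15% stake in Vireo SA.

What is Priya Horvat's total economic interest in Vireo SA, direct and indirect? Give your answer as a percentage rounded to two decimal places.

18.25%

Priya reaches Vireo along 2 paths.
Via Tessera → Greywick: 95% × 27% × 15% = 3.8475%.
Via Larkspur: 96% × 15% = 14.4%.
Total: 3.8475% + 14.4% = 18.2475%.
Rounded: 18.25%.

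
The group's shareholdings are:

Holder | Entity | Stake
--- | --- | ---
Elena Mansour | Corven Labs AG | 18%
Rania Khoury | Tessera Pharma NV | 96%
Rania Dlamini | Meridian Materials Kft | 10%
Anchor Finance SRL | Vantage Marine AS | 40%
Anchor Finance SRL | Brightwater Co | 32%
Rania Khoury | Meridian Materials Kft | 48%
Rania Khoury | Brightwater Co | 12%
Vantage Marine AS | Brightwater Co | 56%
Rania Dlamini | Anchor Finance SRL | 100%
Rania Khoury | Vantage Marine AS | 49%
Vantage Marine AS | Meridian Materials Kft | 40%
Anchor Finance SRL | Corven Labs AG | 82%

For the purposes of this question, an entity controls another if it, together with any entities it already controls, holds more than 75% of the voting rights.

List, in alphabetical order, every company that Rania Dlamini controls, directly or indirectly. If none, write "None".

Anchor Finance SRL, Corven Labs AG

Rania Dlamini holds 100% of Anchor, so Rania Dlamini controls Anchor.
Anchor holds 82% of Corven, so Rania Dlamini controls Corven.
No other company's threshold is met.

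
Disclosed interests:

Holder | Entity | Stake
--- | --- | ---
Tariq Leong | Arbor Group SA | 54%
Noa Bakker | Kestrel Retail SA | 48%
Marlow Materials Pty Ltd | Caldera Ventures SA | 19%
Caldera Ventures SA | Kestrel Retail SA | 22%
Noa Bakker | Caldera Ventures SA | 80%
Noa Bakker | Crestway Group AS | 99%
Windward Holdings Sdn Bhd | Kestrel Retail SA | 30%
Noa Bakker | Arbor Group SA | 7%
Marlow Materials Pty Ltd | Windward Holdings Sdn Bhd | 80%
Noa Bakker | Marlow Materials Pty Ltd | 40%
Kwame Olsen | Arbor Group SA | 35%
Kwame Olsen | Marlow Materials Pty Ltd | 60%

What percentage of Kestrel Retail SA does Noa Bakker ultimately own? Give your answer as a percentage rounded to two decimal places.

76.87%

Noa reaches Kestrel along 4 paths.
Via Marlow → Caldera: 40% × 19% × 22% = 1.672%.
Via Caldera: 80% × 22% = 17.6%.
Direct stake: 48% = 48%.
Via Marlow → Windward: 40% × 80% × 30% = 9.6%.
Total: 1.672% + 17.6% + 48% + 9.6% = 76.872%.
Rounded: 76.87%.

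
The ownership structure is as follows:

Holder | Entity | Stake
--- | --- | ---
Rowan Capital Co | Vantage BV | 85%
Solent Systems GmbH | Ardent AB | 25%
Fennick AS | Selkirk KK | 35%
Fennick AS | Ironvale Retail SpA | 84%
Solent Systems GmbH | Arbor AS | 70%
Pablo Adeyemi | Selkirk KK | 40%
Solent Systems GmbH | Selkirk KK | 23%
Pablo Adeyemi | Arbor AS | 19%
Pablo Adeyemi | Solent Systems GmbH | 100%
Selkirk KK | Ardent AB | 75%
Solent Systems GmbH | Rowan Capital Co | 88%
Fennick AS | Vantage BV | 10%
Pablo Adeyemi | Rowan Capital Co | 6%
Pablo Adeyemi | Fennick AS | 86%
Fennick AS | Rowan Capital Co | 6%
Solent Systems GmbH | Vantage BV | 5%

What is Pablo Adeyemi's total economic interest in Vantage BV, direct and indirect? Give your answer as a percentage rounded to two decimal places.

Pablo reaches Vantage along 5 paths.
Via Solent: 100% × 5% = 5%.
Via Fennick: 86% × 10% = 8.6%.
Via Fennick → Rowan: 86% × 6% × 85% = 4.386%.
Via Rowan: 6% × 85% = 5.1%.
Via Solent → Rowan: 100% × 88% × 85% = 74.8%.
Total: 5% + 8.6% + 4.386% + 5.1% + 74.8% = 97.886%.
Rounded: 97.89%.

97.89%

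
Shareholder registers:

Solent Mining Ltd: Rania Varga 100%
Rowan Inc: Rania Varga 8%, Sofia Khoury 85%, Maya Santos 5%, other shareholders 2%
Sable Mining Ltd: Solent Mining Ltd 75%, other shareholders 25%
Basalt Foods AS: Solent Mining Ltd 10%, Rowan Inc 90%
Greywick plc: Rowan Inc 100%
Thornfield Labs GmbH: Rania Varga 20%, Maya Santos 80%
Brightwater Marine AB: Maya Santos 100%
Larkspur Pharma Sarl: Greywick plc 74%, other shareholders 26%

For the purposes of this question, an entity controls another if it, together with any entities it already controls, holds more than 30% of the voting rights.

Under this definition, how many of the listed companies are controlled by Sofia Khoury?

Sofia holds 85% of Rowan, so Sofia controls Rowan.
Rowan holds 90% of Basalt, so Sofia controls Basalt.
Rowan holds 100% of Greywick, so Sofia controls Greywick.
Greywick holds 74% of Larkspur, so Sofia controls Larkspur.
No other company's threshold is met.
Sofia controls 4 companies.

4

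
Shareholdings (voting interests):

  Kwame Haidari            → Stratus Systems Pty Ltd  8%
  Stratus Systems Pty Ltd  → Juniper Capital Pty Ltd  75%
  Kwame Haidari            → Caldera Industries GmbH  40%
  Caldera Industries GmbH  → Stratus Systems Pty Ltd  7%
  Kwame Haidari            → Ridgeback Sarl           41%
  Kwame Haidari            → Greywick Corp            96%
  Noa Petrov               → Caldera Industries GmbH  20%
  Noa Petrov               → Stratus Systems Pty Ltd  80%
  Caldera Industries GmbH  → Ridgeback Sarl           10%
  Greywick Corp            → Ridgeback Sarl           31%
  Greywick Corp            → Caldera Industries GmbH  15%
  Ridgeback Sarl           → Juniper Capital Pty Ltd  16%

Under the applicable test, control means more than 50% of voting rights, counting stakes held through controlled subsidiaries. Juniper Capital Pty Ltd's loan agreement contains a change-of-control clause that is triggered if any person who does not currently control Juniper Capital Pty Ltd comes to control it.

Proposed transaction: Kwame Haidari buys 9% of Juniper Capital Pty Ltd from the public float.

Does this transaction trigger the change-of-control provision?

No

The purchase changes only Kwame's holdings, so Kwame is the only person who could newly come to control Juniper.
Kwame holds 96% of Greywick, so Kwame controls Greywick.
Greywick and Kwame together hold 15% + 40% = 55% of Caldera, so Kwame controls Caldera.
Kwame and Greywick and Caldera together hold 41% + 31% + 10% = 82% of Ridgeback, so Kwame controls Ridgeback.
In Juniper, Kwame's side holds only 16%, not > 50%.
So before the transaction, Kwame does not control Juniper.
After the purchase, Kwame holds 9% of Juniper directly.
After the transaction, Kwame's side holds 16% + 9% = 25% of Juniper, not > 50%, so Kwame still does not control Juniper.
No new person acquires control, so the clause is not triggered.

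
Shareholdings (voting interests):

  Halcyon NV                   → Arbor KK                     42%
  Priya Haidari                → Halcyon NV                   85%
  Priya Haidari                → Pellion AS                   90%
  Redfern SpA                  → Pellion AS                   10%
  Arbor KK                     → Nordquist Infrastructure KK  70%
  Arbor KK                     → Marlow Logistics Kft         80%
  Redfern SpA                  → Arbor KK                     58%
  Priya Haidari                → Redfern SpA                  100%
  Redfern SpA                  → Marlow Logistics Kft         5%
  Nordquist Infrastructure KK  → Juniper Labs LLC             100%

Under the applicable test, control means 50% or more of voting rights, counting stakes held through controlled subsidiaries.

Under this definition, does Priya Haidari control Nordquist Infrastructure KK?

Priya holds 100% of Redfern, so Priya controls Redfern.
Priya holds 85% of Halcyon, so Priya controls Halcyon.
Halcyon and Redfern together hold 42% + 58% = 100% of Arbor, so Priya controls Arbor.
Arbor holds 70% of Nordquist, so Priya controls Nordquist.

Yes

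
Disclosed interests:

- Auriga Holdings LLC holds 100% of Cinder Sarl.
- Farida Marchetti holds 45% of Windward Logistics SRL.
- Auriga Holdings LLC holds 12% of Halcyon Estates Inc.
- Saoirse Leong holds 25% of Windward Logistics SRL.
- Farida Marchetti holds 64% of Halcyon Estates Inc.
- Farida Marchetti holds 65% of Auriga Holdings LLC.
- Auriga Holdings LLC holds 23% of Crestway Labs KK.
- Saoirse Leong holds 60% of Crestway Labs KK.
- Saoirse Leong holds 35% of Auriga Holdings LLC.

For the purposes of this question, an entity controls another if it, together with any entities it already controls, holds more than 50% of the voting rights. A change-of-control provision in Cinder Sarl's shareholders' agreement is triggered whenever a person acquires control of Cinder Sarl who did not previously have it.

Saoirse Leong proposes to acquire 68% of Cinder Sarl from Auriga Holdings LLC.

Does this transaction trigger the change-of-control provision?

The purchase adds only to Saoirse's holdings (Auriga's stake shrinks), so Saoirse is the only person who could newly come to control Cinder.
Saoirse holds 60% of Crestway, so Saoirse controls Crestway.
Neither Saoirse nor any entity Saoirse controls holds any voting interest in Cinder.
So before the transaction, Saoirse does not control Cinder.
After the purchase, Saoirse holds 68% of Cinder directly, and Auriga's stake falls to 32%.
Saoirse holds 68% of Cinder, so Saoirse controls Cinder.
Saoirse did not control Cinder before and does after, so the clause is triggered.

Yes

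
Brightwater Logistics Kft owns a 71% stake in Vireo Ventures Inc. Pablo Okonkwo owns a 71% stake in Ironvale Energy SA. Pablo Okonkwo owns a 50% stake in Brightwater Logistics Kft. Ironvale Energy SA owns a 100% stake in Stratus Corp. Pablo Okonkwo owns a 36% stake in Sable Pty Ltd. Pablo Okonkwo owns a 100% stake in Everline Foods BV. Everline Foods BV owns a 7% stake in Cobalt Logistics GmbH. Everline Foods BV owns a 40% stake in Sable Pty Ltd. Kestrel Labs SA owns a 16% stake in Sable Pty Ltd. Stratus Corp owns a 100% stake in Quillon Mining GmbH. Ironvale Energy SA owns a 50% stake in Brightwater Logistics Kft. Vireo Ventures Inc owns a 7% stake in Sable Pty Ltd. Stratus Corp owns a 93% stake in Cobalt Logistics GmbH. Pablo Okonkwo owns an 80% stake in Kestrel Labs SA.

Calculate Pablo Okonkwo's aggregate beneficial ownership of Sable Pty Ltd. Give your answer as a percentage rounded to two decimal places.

93.05%

Pablo reaches Sable along 5 paths.
Direct stake: 36% = 36%.
Via Everline: 100% × 40% = 40%.
Via Ironvale → Brightwater → Vireo: 71% × 50% × 71% × 7% = 1.76435%.
Via Brightwater → Vireo: 50% × 71% × 7% = 2.485%.
Via Kestrel: 80% × 16% = 12.8%.
Total: 36% + 40% + 1.76435% + 2.485% + 12.8% = 93.04935%.
Rounded: 93.05%.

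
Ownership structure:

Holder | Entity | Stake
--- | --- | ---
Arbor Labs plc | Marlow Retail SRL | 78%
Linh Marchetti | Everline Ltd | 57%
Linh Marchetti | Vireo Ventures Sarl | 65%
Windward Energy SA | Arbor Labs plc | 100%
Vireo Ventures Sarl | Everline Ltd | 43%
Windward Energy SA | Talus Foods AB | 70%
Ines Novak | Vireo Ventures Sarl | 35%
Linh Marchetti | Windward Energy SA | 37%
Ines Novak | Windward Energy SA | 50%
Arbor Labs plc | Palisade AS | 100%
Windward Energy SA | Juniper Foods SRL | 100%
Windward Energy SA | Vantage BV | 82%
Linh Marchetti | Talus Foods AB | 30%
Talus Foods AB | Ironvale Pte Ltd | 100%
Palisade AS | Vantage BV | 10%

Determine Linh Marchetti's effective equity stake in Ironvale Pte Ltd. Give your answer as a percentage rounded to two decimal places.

55.90%

Linh reaches Ironvale along 2 paths.
Via Windward → Talus: 37% × 70% × 100% = 25.9%.
Via Talus: 30% × 100% = 30%.
Total: 25.9% + 30% = 55.9%.
Rounded: 55.90%.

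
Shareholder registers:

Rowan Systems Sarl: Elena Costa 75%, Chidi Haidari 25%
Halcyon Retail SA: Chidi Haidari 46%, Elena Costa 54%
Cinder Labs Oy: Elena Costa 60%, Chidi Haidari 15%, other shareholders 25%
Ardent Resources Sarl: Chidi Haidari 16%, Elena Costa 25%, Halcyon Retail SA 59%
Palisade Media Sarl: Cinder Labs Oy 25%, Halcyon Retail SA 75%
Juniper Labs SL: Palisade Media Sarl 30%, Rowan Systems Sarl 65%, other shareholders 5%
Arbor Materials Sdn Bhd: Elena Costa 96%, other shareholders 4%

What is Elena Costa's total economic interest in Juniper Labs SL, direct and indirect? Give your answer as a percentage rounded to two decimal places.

65.40%

Elena reaches Juniper along 3 paths.
Via Cinder → Palisade: 60% × 25% × 30% = 4.5%.
Via Halcyon → Palisade: 54% × 75% × 30% = 12.15%.
Via Rowan: 75% × 65% = 48.75%.
Total: 4.5% + 12.15% + 48.75% = 65.4%.
Rounded: 65.40%.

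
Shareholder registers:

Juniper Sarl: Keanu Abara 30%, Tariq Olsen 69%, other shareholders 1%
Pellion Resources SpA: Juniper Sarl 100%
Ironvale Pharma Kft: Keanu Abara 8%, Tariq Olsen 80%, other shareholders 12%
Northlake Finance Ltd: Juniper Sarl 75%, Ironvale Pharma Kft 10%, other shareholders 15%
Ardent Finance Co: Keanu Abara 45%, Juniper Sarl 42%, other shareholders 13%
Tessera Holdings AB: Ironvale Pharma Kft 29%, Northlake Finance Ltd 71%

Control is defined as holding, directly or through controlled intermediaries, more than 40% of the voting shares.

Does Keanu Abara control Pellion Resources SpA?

No

Keanu holds 45% of Ardent, so Keanu controls Ardent.
Neither Keanu nor any entity Keanu controls holds any voting interest in Pellion.
So Keanu does not control Pellion.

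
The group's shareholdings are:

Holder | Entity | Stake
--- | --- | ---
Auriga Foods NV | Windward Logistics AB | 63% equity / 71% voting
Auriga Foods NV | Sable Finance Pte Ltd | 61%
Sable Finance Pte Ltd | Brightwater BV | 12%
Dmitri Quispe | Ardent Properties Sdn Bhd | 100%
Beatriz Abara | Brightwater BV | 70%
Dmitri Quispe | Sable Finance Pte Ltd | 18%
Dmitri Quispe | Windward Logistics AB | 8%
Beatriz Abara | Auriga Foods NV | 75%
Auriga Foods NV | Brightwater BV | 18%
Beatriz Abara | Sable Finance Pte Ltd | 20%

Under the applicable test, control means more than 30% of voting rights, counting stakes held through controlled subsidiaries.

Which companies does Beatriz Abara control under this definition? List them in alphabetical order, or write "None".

Auriga Foods NV, Brightwater BV, Sable Finance Pte Ltd, Windward Logistics AB

Beatriz holds 75% of Auriga, so Beatriz controls Auriga.
Auriga and Beatriz together hold 61% + 20% = 81% of Sable, so Beatriz controls Sable.
Auriga and Sable and Beatriz together hold 18% + 12% + 70% = 100% of Brightwater, so Beatriz controls Brightwater.
Auriga holds 71% of Windward, so Beatriz controls Windward.
No other company's threshold is met.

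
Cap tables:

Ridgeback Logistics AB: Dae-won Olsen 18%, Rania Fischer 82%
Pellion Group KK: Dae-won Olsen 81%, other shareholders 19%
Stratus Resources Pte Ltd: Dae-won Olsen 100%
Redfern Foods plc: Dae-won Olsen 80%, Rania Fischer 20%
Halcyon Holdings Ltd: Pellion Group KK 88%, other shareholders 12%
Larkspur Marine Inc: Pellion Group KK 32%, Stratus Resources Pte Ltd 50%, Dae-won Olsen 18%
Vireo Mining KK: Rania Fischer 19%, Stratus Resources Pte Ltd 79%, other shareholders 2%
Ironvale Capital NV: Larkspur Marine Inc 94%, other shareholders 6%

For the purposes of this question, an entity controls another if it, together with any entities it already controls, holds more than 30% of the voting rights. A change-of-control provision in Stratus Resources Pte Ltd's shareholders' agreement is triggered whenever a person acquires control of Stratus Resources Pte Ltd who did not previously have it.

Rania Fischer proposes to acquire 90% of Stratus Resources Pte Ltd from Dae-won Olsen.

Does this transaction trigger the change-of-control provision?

The purchase adds only to Rania's holdings (Dae-won's stake shrinks), so Rania is the only person who could newly come to control Stratus.
Rania holds 82% of Ridgeback, so Rania controls Ridgeback.
Neither Rania nor any entity Rania controls holds any voting interest in Stratus.
So before the transaction, Rania does not control Stratus.
After the purchase, Rania holds 90% of Stratus directly, and Dae-won's stake falls to 10%.
Rania holds 90% of Stratus, so Rania controls Stratus.
Rania did not control Stratus before and does after, so the clause is triggered.

Yes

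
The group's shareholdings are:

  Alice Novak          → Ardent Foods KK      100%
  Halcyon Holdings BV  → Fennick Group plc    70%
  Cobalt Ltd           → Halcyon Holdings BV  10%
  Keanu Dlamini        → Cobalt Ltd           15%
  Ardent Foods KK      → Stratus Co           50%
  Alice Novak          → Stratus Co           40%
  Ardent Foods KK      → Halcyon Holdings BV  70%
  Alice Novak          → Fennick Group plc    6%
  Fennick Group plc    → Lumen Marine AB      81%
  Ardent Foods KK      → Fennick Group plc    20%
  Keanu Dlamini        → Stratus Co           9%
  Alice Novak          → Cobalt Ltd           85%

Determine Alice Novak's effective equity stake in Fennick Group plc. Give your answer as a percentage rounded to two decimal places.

80.95%

Alice reaches Fennick along 4 paths.
Via Ardent: 100% × 20% = 20%.
Direct stake: 6% = 6%.
Via Cobalt → Halcyon: 85% × 10% × 70% = 5.95%.
Via Ardent → Halcyon: 100% × 70% × 70% = 49%.
Total: 20% + 6% + 5.95% + 49% = 80.95%.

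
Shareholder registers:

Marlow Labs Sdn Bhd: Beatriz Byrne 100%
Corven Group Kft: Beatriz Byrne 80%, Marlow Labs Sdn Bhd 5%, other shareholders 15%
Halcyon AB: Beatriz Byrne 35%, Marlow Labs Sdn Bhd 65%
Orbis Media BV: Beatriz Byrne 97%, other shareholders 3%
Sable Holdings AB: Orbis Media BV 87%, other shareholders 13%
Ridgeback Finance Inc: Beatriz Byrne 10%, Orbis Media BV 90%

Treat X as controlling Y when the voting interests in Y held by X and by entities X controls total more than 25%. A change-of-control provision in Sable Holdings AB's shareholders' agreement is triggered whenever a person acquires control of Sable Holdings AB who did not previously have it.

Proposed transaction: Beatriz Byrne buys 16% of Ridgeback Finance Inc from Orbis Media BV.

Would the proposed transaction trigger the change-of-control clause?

The purchase adds only to Beatriz's holdings (Orbis's stake shrinks), so Beatriz is the only person who could newly come to control Sable.
Beatriz holds 97% of Orbis, so Beatriz controls Orbis.
Orbis holds 87% of Sable, so Beatriz controls Sable.
So Beatriz already controls Sable before the transaction.
After the purchase, Beatriz's direct stake in Ridgeback rises to 10% + 16% = 26%, and Orbis's stake falls to 74%.
Beatriz controlled Sable already, so this is not a new person acquiring control; every other person's position is unchanged or reduced.
No new person acquires control, so the clause is not triggered.

No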